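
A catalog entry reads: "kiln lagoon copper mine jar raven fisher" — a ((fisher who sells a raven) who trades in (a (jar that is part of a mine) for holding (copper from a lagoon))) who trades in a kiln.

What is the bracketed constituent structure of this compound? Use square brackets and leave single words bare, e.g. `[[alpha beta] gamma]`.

[kiln [[[lagoon copper] [mine jar]] [raven fisher]]]

The outermost head in the paraphrase is "fisher" (specifically "lagoon copper mine jar raven fisher"), modified by "kiln".
Within "lagoon copper mine jar raven fisher", the head is "fisher" (specifically "raven fisher") and the modifier is "lagoon copper mine jar".
Within "lagoon copper mine jar", the head is "jar" (specifically "mine jar") and the modifier is "lagoon copper".
Within "lagoon copper", the head is "copper" and the modifier is "lagoon".
Within "mine jar", the head is "jar" and the modifier is "mine".
Within "raven fisher", the head is "fisher" and the modifier is "raven".
Assembled: [kiln [[[lagoon copper] [mine jar]] [raven fisher]]].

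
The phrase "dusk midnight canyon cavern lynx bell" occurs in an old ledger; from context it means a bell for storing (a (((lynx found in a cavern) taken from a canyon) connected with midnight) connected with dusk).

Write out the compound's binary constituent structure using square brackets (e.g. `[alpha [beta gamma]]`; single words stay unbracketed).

At the top level: head "bell"; modifier "dusk midnight canyon cavern lynx".
Inside "dusk midnight canyon cavern lynx": head "lynx" (specifically "midnight canyon cavern lynx"), modifier "dusk".
Inside "midnight canyon cavern lynx": head "lynx" (specifically "canyon cavern lynx"), modifier "midnight".
Inside "canyon cavern lynx": head "lynx" (specifically "cavern lynx"), modifier "canyon".
Inside "cavern lynx": head "lynx", modifier "cavern".
So the structure is [[dusk [midnight [canyon [cavern lynx]]]] bell].

[[dusk [midnight [canyon [cavern lynx]]]] bell]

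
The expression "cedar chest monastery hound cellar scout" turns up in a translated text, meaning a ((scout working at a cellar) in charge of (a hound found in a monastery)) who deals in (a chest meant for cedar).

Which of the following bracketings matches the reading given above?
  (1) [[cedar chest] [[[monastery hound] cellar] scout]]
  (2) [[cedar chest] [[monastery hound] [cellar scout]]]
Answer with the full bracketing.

The paraphrase's head is the "scout" part ("monastery hound cellar scout"); its modifier is "cedar chest".
That top-level split, carried through the inner groups, gives [[cedar chest] [[monastery hound] [cellar scout]]].

[[cedar chest] [[monastery hound] [cellar scout]]]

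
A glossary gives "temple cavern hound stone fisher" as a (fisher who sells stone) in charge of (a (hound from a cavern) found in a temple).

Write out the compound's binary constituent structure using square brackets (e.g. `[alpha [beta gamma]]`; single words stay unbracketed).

[[temple [cavern hound]] [stone fisher]]

Overall it is a kind of fisher (specifically "stone fisher"); the modifier is "temple cavern hound".
Within "temple cavern hound", the head is "hound" (specifically "cavern hound") and the modifier is "temple".
Within "cavern hound", the head is "hound" and the modifier is "cavern".
Within "stone fisher", the head is "fisher" and the modifier is "stone".
So the structure is [[temple [cavern hound]] [stone fisher]].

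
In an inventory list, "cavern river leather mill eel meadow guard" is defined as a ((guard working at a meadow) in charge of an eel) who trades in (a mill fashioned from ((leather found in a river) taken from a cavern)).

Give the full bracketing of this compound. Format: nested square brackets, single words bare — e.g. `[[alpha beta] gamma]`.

Whole compound: head "guard" (specifically "eel meadow guard"), modifier "cavern river leather mill".
"cavern river leather mill" → head "mill", modifier "cavern river leather".
"cavern river leather" → head "leather" (specifically "river leather"), modifier "cavern".
"river leather" → head "leather", modifier "river".
"eel meadow guard" → head "guard" (specifically "meadow guard"), modifier "eel".
"meadow guard" → head "guard", modifier "meadow".
Putting it together: [[[cavern [river leather]] mill] [eel [meadow guard]]].

[[[cavern [river leather]] mill] [eel [meadow guard]]]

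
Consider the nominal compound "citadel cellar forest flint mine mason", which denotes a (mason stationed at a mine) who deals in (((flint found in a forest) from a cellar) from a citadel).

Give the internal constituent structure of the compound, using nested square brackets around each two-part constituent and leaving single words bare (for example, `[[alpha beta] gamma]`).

Overall it is a kind of mason (specifically "mine mason"); the modifier is "citadel cellar forest flint".
Inside "citadel cellar forest flint": head "flint" (specifically "cellar forest flint"), modifier "citadel".
Inside "cellar forest flint": head "flint" (specifically "forest flint"), modifier "cellar".
Inside "forest flint": head "flint", modifier "forest".
Inside "mine mason": head "mason", modifier "mine".
Assembled: [[citadel [cellar [forest flint]]] [mine mason]].

[[citadel [cellar [forest flint]]] [mine mason]]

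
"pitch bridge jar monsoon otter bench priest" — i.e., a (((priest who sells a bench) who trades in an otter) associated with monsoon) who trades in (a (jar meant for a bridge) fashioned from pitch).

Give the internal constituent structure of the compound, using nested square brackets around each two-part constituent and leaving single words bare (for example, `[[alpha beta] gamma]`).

[[pitch [bridge jar]] [monsoon [otter [bench priest]]]]

The outermost head in the paraphrase is "priest" (specifically "monsoon otter bench priest"), modified by "pitch bridge jar".
"pitch bridge jar" → head "jar" (specifically "bridge jar"), modifier "pitch".
"bridge jar" → head "jar", modifier "bridge".
"monsoon otter bench priest" → head "priest" (specifically "otter bench priest"), modifier "monsoon".
"otter bench priest" → head "priest" (specifically "bench priest"), modifier "otter".
"bench priest" → head "priest", modifier "bench".
Assembled: [[pitch [bridge jar]] [monsoon [otter [bench priest]]]].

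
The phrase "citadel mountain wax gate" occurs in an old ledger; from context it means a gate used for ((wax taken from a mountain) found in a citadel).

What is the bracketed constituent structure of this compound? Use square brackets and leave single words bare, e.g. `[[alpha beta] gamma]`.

The outermost head in the paraphrase is "gate", modified by "citadel mountain wax".
Inside "citadel mountain wax": head "wax" (specifically "mountain wax"), modifier "citadel".
Inside "mountain wax": head "wax", modifier "mountain".
So the structure is [[citadel [mountain wax]] gate].

[[citadel [mountain wax]] gate]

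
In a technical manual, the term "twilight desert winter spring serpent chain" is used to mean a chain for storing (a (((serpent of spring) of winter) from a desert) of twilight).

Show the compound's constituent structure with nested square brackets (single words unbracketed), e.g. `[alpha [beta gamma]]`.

[[twilight [desert [winter [spring serpent]]]] chain]

The outermost head in the paraphrase is "chain", modified by "twilight desert winter spring serpent".
Inside "twilight desert winter spring serpent": head "serpent" (specifically "desert winter spring serpent"), modifier "twilight".
Inside "desert winter spring serpent": head "serpent" (specifically "winter spring serpent"), modifier "desert".
Inside "winter spring serpent": head "serpent" (specifically "spring serpent"), modifier "winter".
Inside "spring serpent": head "serpent", modifier "spring".
So the structure is [[twilight [desert [winter [spring serpent]]]] chain].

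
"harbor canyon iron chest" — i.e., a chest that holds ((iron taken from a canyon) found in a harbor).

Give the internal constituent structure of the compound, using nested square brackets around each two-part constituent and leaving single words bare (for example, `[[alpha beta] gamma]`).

[[harbor [canyon iron]] chest]

Overall it is a kind of chest; the modifier is "harbor canyon iron".
"harbor canyon iron" → head "iron" (specifically "canyon iron"), modifier "harbor".
"canyon iron" → head "iron", modifier "canyon".
Putting it together: [[harbor [canyon iron]] chest].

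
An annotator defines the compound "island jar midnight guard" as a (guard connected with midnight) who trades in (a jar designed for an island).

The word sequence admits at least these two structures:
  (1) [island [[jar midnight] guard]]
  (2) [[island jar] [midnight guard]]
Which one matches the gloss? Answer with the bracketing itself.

The paraphrase's head is the "guard" part ("midnight guard"); its modifier is "island jar".
That top-level split, carried through the inner groups, gives [[island jar] [midnight guard]].

[[island jar] [midnight guard]]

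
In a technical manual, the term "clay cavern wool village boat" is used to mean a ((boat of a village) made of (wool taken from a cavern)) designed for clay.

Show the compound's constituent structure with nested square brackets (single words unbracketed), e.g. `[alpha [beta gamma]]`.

[clay [[cavern wool] [village boat]]]

The outermost head in the paraphrase is "boat" (specifically "cavern wool village boat"), modified by "clay".
Within "cavern wool village boat", the head is "boat" (specifically "village boat") and the modifier is "cavern wool".
Within "cavern wool", the head is "wool" and the modifier is "cavern".
Within "village boat", the head is "boat" and the modifier is "village".
Assembled: [clay [[cavern wool] [village boat]]].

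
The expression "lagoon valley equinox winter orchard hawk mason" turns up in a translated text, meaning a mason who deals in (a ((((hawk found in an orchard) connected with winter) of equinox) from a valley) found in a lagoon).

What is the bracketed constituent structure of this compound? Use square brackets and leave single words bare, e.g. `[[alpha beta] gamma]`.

Whole compound: head "mason", modifier "lagoon valley equinox winter orchard hawk".
"lagoon valley equinox winter orchard hawk" → head "hawk" (specifically "valley equinox winter orchard hawk"), modifier "lagoon".
"valley equinox winter orchard hawk" → head "hawk" (specifically "equinox winter orchard hawk"), modifier "valley".
"equinox winter orchard hawk" → head "hawk" (specifically "winter orchard hawk"), modifier "equinox".
"winter orchard hawk" → head "hawk" (specifically "orchard hawk"), modifier "winter".
"orchard hawk" → head "hawk", modifier "orchard".
Putting it together: [[lagoon [valley [equinox [winter [orchard hawk]]]]] mason].

[[lagoon [valley [equinox [winter [orchard hawk]]]]] mason]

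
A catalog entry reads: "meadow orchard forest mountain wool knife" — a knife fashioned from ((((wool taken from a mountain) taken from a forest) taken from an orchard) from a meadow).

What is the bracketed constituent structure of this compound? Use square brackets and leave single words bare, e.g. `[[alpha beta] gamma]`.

[[meadow [orchard [forest [mountain wool]]]] knife]

The outermost head in the paraphrase is "knife", modified by "meadow orchard forest mountain wool".
Within "meadow orchard forest mountain wool", the head is "wool" (specifically "orchard forest mountain wool") and the modifier is "meadow".
Within "orchard forest mountain wool", the head is "wool" (specifically "forest mountain wool") and the modifier is "orchard".
Within "forest mountain wool", the head is "wool" (specifically "mountain wool") and the modifier is "forest".
Within "mountain wool", the head is "wool" and the modifier is "mountain".
Assembled: [[meadow [orchard [forest [mountain wool]]]] knife].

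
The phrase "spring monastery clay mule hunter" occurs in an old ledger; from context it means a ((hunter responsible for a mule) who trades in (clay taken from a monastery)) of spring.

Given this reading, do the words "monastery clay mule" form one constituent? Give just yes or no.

The top-level split is [spring] [monastery clay mule hunter]; the full structure is [spring [[monastery clay] [mule hunter]]].
"monastery clay mule" straddles a constituent boundary, so it is not a single unit.

no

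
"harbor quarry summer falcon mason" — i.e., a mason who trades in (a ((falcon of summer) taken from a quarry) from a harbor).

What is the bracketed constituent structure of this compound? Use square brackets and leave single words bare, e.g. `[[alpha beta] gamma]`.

Overall it is a kind of mason; the modifier is "harbor quarry summer falcon".
Inside "harbor quarry summer falcon": head "falcon" (specifically "quarry summer falcon"), modifier "harbor".
Inside "quarry summer falcon": head "falcon" (specifically "summer falcon"), modifier "quarry".
Inside "summer falcon": head "falcon", modifier "summer".
Assembled: [[harbor [quarry [summer falcon]]] mason].

[[harbor [quarry [summer falcon]]] mason]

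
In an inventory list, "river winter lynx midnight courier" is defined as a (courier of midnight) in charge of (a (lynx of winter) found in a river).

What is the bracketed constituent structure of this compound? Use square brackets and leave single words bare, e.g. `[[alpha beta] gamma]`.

Whole compound: head "courier" (specifically "midnight courier"), modifier "river winter lynx".
Inside "river winter lynx": head "lynx" (specifically "winter lynx"), modifier "river".
Inside "winter lynx": head "lynx", modifier "winter".
Inside "midnight courier": head "courier", modifier "midnight".
Assembled: [[river [winter lynx]] [midnight courier]].

[[river [winter lynx]] [midnight courier]]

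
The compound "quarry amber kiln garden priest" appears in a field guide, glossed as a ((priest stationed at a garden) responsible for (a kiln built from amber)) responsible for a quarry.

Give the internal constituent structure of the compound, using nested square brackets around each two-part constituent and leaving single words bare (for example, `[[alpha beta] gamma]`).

[quarry [[amber kiln] [garden priest]]]

Overall it is a kind of priest (specifically "amber kiln garden priest"); the modifier is "quarry".
Within "amber kiln garden priest", the head is "priest" (specifically "garden priest") and the modifier is "amber kiln".
Within "amber kiln", the head is "kiln" and the modifier is "amber".
Within "garden priest", the head is "priest" and the modifier is "garden".
Assembled: [quarry [[amber kiln] [garden priest]]].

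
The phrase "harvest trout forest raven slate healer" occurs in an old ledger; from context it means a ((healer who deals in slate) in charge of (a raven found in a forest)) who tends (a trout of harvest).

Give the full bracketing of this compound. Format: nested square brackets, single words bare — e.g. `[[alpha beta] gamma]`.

Overall it is a kind of healer (specifically "forest raven slate healer"); the modifier is "harvest trout".
"harvest trout" → head "trout", modifier "harvest".
"forest raven slate healer" → head "healer" (specifically "slate healer"), modifier "forest raven".
"forest raven" → head "raven", modifier "forest".
"slate healer" → head "healer", modifier "slate".
So the structure is [[harvest trout] [[forest raven] [slate healer]]].

[[harvest trout] [[forest raven] [slate healer]]]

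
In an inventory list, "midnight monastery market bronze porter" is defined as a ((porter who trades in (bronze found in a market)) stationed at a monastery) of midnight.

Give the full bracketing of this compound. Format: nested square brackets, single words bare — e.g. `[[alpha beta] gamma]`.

The outermost head in the paraphrase is "porter" (specifically "monastery market bronze porter"), modified by "midnight".
"monastery market bronze porter" → head "porter" (specifically "market bronze porter"), modifier "monastery".
"market bronze porter" → head "porter", modifier "market bronze".
"market bronze" → head "bronze", modifier "market".
Assembled: [midnight [monastery [[market bronze] porter]]].

[midnight [monastery [[market bronze] porter]]]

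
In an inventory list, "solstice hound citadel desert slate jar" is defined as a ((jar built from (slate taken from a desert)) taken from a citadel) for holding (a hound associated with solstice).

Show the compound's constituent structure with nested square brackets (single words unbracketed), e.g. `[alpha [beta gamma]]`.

[[solstice hound] [citadel [[desert slate] jar]]]

Whole compound: head "jar" (specifically "citadel desert slate jar"), modifier "solstice hound".
Within "solstice hound", the head is "hound" and the modifier is "solstice".
Within "citadel desert slate jar", the head is "jar" (specifically "desert slate jar") and the modifier is "citadel".
Within "desert slate jar", the head is "jar" and the modifier is "desert slate".
Within "desert slate", the head is "slate" and the modifier is "desert".
Putting it together: [[solstice hound] [citadel [[desert slate] jar]]].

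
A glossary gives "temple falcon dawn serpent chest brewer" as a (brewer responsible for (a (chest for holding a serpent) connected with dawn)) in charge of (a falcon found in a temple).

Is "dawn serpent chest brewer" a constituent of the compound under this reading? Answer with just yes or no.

The paraphrase groups the words so that "dawn serpent chest brewer" is one unit: it corresponds to a single parenthesized sub-phrase.
The full structure is [[temple falcon] [[dawn [serpent chest]] brewer]], in which [dawn serpent chest brewer] is a constituent.

yes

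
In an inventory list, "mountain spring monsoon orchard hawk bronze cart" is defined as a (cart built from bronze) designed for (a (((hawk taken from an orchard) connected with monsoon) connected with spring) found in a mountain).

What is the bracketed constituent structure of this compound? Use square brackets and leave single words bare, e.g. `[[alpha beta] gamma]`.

[[mountain [spring [monsoon [orchard hawk]]]] [bronze cart]]

Overall it is a kind of cart (specifically "bronze cart"); the modifier is "mountain spring monsoon orchard hawk".
Within "mountain spring monsoon orchard hawk", the head is "hawk" (specifically "spring monsoon orchard hawk") and the modifier is "mountain".
Within "spring monsoon orchard hawk", the head is "hawk" (specifically "monsoon orchard hawk") and the modifier is "spring".
Within "monsoon orchard hawk", the head is "hawk" (specifically "orchard hawk") and the modifier is "monsoon".
Within "orchard hawk", the head is "hawk" and the modifier is "orchard".
Within "bronze cart", the head is "cart" and the modifier is "bronze".
Assembled: [[mountain [spring [monsoon [orchard hawk]]]] [bronze cart]].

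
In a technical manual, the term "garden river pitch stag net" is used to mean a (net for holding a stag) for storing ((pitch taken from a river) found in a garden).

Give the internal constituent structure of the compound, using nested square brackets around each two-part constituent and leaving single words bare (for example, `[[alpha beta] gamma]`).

[[garden [river pitch]] [stag net]]

The outermost head in the paraphrase is "net" (specifically "stag net"), modified by "garden river pitch".
Inside "garden river pitch": head "pitch" (specifically "river pitch"), modifier "garden".
Inside "river pitch": head "pitch", modifier "river".
Inside "stag net": head "net", modifier "stag".
Assembled: [[garden [river pitch]] [stag net]].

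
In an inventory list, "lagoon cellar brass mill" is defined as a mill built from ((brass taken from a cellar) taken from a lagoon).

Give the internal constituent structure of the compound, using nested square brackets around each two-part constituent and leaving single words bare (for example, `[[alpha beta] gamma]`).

[[lagoon [cellar brass]] mill]

At the top level: head "mill"; modifier "lagoon cellar brass".
"lagoon cellar brass" → head "brass" (specifically "cellar brass"), modifier "lagoon".
"cellar brass" → head "brass", modifier "cellar".
Assembled: [[lagoon [cellar brass]] mill].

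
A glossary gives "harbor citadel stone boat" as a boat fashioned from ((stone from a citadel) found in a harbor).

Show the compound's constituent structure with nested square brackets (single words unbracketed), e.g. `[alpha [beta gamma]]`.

[[harbor [citadel stone]] boat]

Overall it is a kind of boat; the modifier is "harbor citadel stone".
Within "harbor citadel stone", the head is "stone" (specifically "citadel stone") and the modifier is "harbor".
Within "citadel stone", the head is "stone" and the modifier is "citadel".
Putting it together: [[harbor [citadel stone]] boat].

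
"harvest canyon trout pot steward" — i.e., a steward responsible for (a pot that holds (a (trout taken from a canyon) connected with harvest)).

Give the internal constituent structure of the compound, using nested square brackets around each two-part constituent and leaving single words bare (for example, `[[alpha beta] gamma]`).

[[[harvest [canyon trout]] pot] steward]

At the top level: head "steward"; modifier "harvest canyon trout pot".
Inside "harvest canyon trout pot": head "pot", modifier "harvest canyon trout".
Inside "harvest canyon trout": head "trout" (specifically "canyon trout"), modifier "harvest".
Inside "canyon trout": head "trout", modifier "canyon".
Assembled: [[[harvest [canyon trout]] pot] steward].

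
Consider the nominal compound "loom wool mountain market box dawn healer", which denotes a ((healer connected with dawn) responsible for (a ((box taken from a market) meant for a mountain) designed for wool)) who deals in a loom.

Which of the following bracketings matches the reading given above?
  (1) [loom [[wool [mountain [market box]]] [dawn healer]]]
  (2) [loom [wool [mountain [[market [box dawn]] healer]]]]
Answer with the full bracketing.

[loom [[wool [mountain [market box]]] [dawn healer]]]

The paraphrase's head is the "healer" part ("wool mountain market box dawn healer"); its modifier is "loom".
That top-level split, carried through the inner groups, gives [loom [[wool [mountain [market box]]] [dawn healer]]].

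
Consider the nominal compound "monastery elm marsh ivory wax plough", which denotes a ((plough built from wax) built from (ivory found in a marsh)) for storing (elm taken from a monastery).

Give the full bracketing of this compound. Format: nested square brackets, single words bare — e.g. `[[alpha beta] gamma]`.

The outermost head in the paraphrase is "plough" (specifically "marsh ivory wax plough"), modified by "monastery elm".
Inside "monastery elm": head "elm", modifier "monastery".
Inside "marsh ivory wax plough": head "plough" (specifically "wax plough"), modifier "marsh ivory".
Inside "marsh ivory": head "ivory", modifier "marsh".
Inside "wax plough": head "plough", modifier "wax".
Assembled: [[monastery elm] [[marsh ivory] [wax plough]]].

[[monastery elm] [[marsh ivory] [wax plough]]]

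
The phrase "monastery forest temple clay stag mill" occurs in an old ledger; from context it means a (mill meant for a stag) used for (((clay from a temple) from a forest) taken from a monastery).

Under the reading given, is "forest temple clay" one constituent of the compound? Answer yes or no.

yes

The paraphrase groups the words so that "forest temple clay" is one unit: it corresponds to a single parenthesized sub-phrase.
The full structure is [[monastery [forest [temple clay]]] [stag mill]], in which [forest temple clay] is a constituent.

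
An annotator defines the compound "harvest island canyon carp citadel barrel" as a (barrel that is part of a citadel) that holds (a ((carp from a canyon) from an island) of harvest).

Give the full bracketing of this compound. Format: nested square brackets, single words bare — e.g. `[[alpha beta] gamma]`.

[[harvest [island [canyon carp]]] [citadel barrel]]

At the top level: head "barrel" (specifically "citadel barrel"); modifier "harvest island canyon carp".
Inside "harvest island canyon carp": head "carp" (specifically "island canyon carp"), modifier "harvest".
Inside "island canyon carp": head "carp" (specifically "canyon carp"), modifier "island".
Inside "canyon carp": head "carp", modifier "canyon".
Inside "citadel barrel": head "barrel", modifier "citadel".
So the structure is [[harvest [island [canyon carp]]] [citadel barrel]].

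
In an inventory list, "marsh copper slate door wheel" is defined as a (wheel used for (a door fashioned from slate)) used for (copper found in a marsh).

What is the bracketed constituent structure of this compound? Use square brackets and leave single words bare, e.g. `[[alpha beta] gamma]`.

Whole compound: head "wheel" (specifically "slate door wheel"), modifier "marsh copper".
Inside "marsh copper": head "copper", modifier "marsh".
Inside "slate door wheel": head "wheel", modifier "slate door".
Inside "slate door": head "door", modifier "slate".
Assembled: [[marsh copper] [[slate door] wheel]].

[[marsh copper] [[slate door] wheel]]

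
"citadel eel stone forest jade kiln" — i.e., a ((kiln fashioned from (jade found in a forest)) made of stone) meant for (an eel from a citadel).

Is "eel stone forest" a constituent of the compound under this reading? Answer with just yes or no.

no

The top-level split is [citadel eel] [stone forest jade kiln]; the full structure is [[citadel eel] [stone [[forest jade] kiln]]].
"eel stone forest" straddles a constituent boundary, so it is not a single unit.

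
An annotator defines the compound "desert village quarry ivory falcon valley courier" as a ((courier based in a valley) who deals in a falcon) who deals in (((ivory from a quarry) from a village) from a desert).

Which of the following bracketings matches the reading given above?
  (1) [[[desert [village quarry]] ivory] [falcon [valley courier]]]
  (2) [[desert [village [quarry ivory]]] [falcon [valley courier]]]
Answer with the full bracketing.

The paraphrase's head is the "courier" part ("falcon valley courier"); its modifier is "desert village quarry ivory".
That top-level split, carried through the inner groups, gives [[desert [village [quarry ivory]]] [falcon [valley courier]]].

[[desert [village [quarry ivory]]] [falcon [valley courier]]]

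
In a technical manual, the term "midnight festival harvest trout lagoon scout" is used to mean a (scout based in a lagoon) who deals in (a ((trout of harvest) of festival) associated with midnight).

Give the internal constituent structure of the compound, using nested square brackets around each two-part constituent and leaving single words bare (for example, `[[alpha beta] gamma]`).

The outermost head in the paraphrase is "scout" (specifically "lagoon scout"), modified by "midnight festival harvest trout".
Inside "midnight festival harvest trout": head "trout" (specifically "festival harvest trout"), modifier "midnight".
Inside "festival harvest trout": head "trout" (specifically "harvest trout"), modifier "festival".
Inside "harvest trout": head "trout", modifier "harvest".
Inside "lagoon scout": head "scout", modifier "lagoon".
So the structure is [[midnight [festival [harvest trout]]] [lagoon scout]].

[[midnight [festival [harvest trout]]] [lagoon scout]]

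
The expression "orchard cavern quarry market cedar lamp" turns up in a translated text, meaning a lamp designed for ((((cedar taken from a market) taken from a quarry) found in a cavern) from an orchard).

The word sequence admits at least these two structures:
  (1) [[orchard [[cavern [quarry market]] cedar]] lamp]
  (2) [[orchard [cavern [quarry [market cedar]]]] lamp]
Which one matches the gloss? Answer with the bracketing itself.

The paraphrase's head is the "lamp" part ("lamp"); its modifier is "orchard cavern quarry market cedar".
That top-level split, carried through the inner groups, gives [[orchard [cavern [quarry [market cedar]]]] lamp].

[[orchard [cavern [quarry [market cedar]]]] lamp]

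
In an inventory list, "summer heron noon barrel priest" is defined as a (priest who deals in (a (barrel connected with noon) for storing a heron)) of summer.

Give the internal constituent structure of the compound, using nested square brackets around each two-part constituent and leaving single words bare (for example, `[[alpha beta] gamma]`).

The outermost head in the paraphrase is "priest" (specifically "heron noon barrel priest"), modified by "summer".
Within "heron noon barrel priest", the head is "priest" and the modifier is "heron noon barrel".
Within "heron noon barrel", the head is "barrel" (specifically "noon barrel") and the modifier is "heron".
Within "noon barrel", the head is "barrel" and the modifier is "noon".
Assembled: [summer [[heron [noon barrel]] priest]].

[summer [[heron [noon barrel]] priest]]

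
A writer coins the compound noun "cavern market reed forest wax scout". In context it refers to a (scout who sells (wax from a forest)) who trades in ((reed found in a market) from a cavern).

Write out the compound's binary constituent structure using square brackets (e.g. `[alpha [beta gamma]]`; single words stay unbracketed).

[[cavern [market reed]] [[forest wax] scout]]

Overall it is a kind of scout (specifically "forest wax scout"); the modifier is "cavern market reed".
Inside "cavern market reed": head "reed" (specifically "market reed"), modifier "cavern".
Inside "market reed": head "reed", modifier "market".
Inside "forest wax scout": head "scout", modifier "forest wax".
Inside "forest wax": head "wax", modifier "forest".
So the structure is [[cavern [market reed]] [[forest wax] scout]].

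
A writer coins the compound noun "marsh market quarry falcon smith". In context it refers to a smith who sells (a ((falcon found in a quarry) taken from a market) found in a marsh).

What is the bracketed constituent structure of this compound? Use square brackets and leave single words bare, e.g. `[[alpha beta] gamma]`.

[[marsh [market [quarry falcon]]] smith]

At the top level: head "smith"; modifier "marsh market quarry falcon".
Inside "marsh market quarry falcon": head "falcon" (specifically "market quarry falcon"), modifier "marsh".
Inside "market quarry falcon": head "falcon" (specifically "quarry falcon"), modifier "market".
Inside "quarry falcon": head "falcon", modifier "quarry".
Putting it together: [[marsh [market [quarry falcon]]] smith].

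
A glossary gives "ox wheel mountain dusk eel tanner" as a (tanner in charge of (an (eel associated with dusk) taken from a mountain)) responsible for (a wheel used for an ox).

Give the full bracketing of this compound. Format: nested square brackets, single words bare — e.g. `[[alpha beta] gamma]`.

Whole compound: head "tanner" (specifically "mountain dusk eel tanner"), modifier "ox wheel".
"ox wheel" → head "wheel", modifier "ox".
"mountain dusk eel tanner" → head "tanner", modifier "mountain dusk eel".
"mountain dusk eel" → head "eel" (specifically "dusk eel"), modifier "mountain".
"dusk eel" → head "eel", modifier "dusk".
So the structure is [[ox wheel] [[mountain [dusk eel]] tanner]].

[[ox wheel] [[mountain [dusk eel]] tanner]]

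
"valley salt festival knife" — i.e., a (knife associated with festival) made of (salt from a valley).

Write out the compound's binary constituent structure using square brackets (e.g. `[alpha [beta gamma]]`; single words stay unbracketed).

Overall it is a kind of knife (specifically "festival knife"); the modifier is "valley salt".
Inside "valley salt": head "salt", modifier "valley".
Inside "festival knife": head "knife", modifier "festival".
So the structure is [[valley salt] [festival knife]].

[[valley salt] [festival knife]]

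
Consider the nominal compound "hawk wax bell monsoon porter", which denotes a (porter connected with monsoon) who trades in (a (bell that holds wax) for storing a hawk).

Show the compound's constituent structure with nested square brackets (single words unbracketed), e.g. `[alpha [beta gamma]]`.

Overall it is a kind of porter (specifically "monsoon porter"); the modifier is "hawk wax bell".
Inside "hawk wax bell": head "bell" (specifically "wax bell"), modifier "hawk".
Inside "wax bell": head "bell", modifier "wax".
Inside "monsoon porter": head "porter", modifier "monsoon".
Assembled: [[hawk [wax bell]] [monsoon porter]].

[[hawk [wax bell]] [monsoon porter]]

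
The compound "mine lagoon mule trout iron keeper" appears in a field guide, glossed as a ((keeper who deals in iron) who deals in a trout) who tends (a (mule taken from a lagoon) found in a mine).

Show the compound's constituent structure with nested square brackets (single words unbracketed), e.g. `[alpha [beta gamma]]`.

[[mine [lagoon mule]] [trout [iron keeper]]]

Whole compound: head "keeper" (specifically "trout iron keeper"), modifier "mine lagoon mule".
"mine lagoon mule" → head "mule" (specifically "lagoon mule"), modifier "mine".
"lagoon mule" → head "mule", modifier "lagoon".
"trout iron keeper" → head "keeper" (specifically "iron keeper"), modifier "trout".
"iron keeper" → head "keeper", modifier "iron".
Assembled: [[mine [lagoon mule]] [trout [iron keeper]]].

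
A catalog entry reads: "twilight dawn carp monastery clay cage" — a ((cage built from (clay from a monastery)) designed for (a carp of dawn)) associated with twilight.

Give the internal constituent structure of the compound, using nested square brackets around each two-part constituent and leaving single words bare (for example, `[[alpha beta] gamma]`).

[twilight [[dawn carp] [[monastery clay] cage]]]

The outermost head in the paraphrase is "cage" (specifically "dawn carp monastery clay cage"), modified by "twilight".
Inside "dawn carp monastery clay cage": head "cage" (specifically "monastery clay cage"), modifier "dawn carp".
Inside "dawn carp": head "carp", modifier "dawn".
Inside "monastery clay cage": head "cage", modifier "monastery clay".
Inside "monastery clay": head "clay", modifier "monastery".
So the structure is [twilight [[dawn carp] [[monastery clay] cage]]].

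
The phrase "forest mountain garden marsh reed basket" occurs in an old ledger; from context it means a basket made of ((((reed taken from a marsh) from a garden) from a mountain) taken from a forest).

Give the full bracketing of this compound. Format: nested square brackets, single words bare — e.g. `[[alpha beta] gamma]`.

[[forest [mountain [garden [marsh reed]]]] basket]

The outermost head in the paraphrase is "basket", modified by "forest mountain garden marsh reed".
Inside "forest mountain garden marsh reed": head "reed" (specifically "mountain garden marsh reed"), modifier "forest".
Inside "mountain garden marsh reed": head "reed" (specifically "garden marsh reed"), modifier "mountain".
Inside "garden marsh reed": head "reed" (specifically "marsh reed"), modifier "garden".
Inside "marsh reed": head "reed", modifier "marsh".
Assembled: [[forest [mountain [garden [marsh reed]]]] basket].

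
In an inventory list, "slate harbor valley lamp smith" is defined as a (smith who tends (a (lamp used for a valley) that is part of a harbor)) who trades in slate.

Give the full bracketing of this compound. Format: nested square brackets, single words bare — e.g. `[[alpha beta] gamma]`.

[slate [[harbor [valley lamp]] smith]]

The outermost head in the paraphrase is "smith" (specifically "harbor valley lamp smith"), modified by "slate".
"harbor valley lamp smith" → head "smith", modifier "harbor valley lamp".
"harbor valley lamp" → head "lamp" (specifically "valley lamp"), modifier "harbor".
"valley lamp" → head "lamp", modifier "valley".
So the structure is [slate [[harbor [valley lamp]] smith]].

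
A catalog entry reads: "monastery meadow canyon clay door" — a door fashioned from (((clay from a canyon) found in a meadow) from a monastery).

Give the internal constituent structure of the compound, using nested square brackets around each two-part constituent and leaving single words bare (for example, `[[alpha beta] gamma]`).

Whole compound: head "door", modifier "monastery meadow canyon clay".
"monastery meadow canyon clay" → head "clay" (specifically "meadow canyon clay"), modifier "monastery".
"meadow canyon clay" → head "clay" (specifically "canyon clay"), modifier "meadow".
"canyon clay" → head "clay", modifier "canyon".
Putting it together: [[monastery [meadow [canyon clay]]] door].

[[monastery [meadow [canyon clay]]] door]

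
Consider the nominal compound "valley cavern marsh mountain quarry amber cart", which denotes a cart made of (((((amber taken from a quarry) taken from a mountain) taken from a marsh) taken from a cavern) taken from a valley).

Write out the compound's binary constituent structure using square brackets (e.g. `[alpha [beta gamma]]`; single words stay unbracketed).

[[valley [cavern [marsh [mountain [quarry amber]]]]] cart]

At the top level: head "cart"; modifier "valley cavern marsh mountain quarry amber".
Inside "valley cavern marsh mountain quarry amber": head "amber" (specifically "cavern marsh mountain quarry amber"), modifier "valley".
Inside "cavern marsh mountain quarry amber": head "amber" (specifically "marsh mountain quarry amber"), modifier "cavern".
Inside "marsh mountain quarry amber": head "amber" (specifically "mountain quarry amber"), modifier "marsh".
Inside "mountain quarry amber": head "amber" (specifically "quarry amber"), modifier "mountain".
Inside "quarry amber": head "amber", modifier "quarry".
Putting it together: [[valley [cavern [marsh [mountain [quarry amber]]]]] cart].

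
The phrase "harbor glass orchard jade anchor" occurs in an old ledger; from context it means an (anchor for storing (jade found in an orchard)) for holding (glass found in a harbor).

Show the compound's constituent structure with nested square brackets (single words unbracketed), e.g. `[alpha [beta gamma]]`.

The outermost head in the paraphrase is "anchor" (specifically "orchard jade anchor"), modified by "harbor glass".
Inside "harbor glass": head "glass", modifier "harbor".
Inside "orchard jade anchor": head "anchor", modifier "orchard jade".
Inside "orchard jade": head "jade", modifier "orchard".
Assembled: [[harbor glass] [[orchard jade] anchor]].

[[harbor glass] [[orchard jade] anchor]]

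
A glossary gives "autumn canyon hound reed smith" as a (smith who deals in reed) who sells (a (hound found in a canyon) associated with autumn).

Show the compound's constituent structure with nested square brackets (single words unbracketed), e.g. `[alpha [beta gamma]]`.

Whole compound: head "smith" (specifically "reed smith"), modifier "autumn canyon hound".
Inside "autumn canyon hound": head "hound" (specifically "canyon hound"), modifier "autumn".
Inside "canyon hound": head "hound", modifier "canyon".
Inside "reed smith": head "smith", modifier "reed".
So the structure is [[autumn [canyon hound]] [reed smith]].

[[autumn [canyon hound]] [reed smith]]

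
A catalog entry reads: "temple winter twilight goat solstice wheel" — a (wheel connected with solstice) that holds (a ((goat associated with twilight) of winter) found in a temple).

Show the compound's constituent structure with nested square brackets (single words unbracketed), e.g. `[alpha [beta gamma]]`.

Overall it is a kind of wheel (specifically "solstice wheel"); the modifier is "temple winter twilight goat".
Inside "temple winter twilight goat": head "goat" (specifically "winter twilight goat"), modifier "temple".
Inside "winter twilight goat": head "goat" (specifically "twilight goat"), modifier "winter".
Inside "twilight goat": head "goat", modifier "twilight".
Inside "solstice wheel": head "wheel", modifier "solstice".
Putting it together: [[temple [winter [twilight goat]]] [solstice wheel]].

[[temple [winter [twilight goat]]] [solstice wheel]]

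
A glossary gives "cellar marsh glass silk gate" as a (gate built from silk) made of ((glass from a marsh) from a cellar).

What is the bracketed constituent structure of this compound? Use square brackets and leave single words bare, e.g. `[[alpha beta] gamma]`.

At the top level: head "gate" (specifically "silk gate"); modifier "cellar marsh glass".
Inside "cellar marsh glass": head "glass" (specifically "marsh glass"), modifier "cellar".
Inside "marsh glass": head "glass", modifier "marsh".
Inside "silk gate": head "gate", modifier "silk".
Assembled: [[cellar [marsh glass]] [silk gate]].

[[cellar [marsh glass]] [silk gate]]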